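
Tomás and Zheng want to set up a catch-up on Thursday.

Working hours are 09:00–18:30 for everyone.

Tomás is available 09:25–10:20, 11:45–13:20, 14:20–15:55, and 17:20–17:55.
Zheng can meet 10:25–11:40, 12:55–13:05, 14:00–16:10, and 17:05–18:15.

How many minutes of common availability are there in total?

140 minutes

Tomás ∩ Zheng: 12:55–13:05, 14:20–15:55, 17:20–17:55.
Total common minutes: 10 + 95 + 35 = 140.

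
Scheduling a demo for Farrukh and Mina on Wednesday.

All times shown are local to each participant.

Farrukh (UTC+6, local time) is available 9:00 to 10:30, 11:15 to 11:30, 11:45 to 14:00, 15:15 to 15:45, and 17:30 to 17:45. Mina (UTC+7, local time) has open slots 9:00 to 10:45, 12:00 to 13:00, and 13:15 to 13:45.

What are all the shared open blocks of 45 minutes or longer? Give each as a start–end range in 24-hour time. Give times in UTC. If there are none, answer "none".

03:00–03:45

Farrukh → UTC: 03:00–04:30, 05:15–05:30, 05:45–08:00, 09:15–09:45, 11:30–11:45.
Mina → UTC: 02:00–03:45, 05:00–06:00, 06:15–06:45.
Farrukh ∩ Mina: 03:00–03:45, 05:15–05:30, 05:45–06:00, 06:15–06:45.
Windows ≥ 45 min: 03:00–03:45.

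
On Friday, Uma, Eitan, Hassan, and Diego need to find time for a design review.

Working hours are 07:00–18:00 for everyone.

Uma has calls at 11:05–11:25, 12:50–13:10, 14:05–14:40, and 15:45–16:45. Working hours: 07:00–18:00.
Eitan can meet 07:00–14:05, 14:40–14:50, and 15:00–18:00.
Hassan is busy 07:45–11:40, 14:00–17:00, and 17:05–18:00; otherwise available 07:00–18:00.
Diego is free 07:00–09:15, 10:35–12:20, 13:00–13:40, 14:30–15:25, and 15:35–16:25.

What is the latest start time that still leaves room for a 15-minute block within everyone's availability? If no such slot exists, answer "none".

Uma free within 07:00–18:00: 07:00–11:05, 11:25–12:50, 13:10–14:05, 14:40–15:45, 16:45–18:00.
Hassan free within 07:00–18:00: 07:00–07:45, 11:40–14:00, 17:00–17:05.
Uma ∩ Eitan: 07:00–11:05, 11:25–12:50, 13:10–14:05, 14:40–14:50, 15:00–15:45, 16:45–18:00.
Uma ∩ Eitan ∩ Hassan: 07:00–07:45, 11:40–12:50, 13:10–14:00, 17:00–17:05.
Uma ∩ Eitan ∩ Hassan ∩ Diego: 07:00–07:45, 11:40–12:20, 13:10–13:40.
Windows ≥ 15 min: 07:00–07:45, 11:40–12:20, 13:10–13:40.
Latest start in the last window 13:10–13:40 is 13:40 − 15 min = 13:25.

13:25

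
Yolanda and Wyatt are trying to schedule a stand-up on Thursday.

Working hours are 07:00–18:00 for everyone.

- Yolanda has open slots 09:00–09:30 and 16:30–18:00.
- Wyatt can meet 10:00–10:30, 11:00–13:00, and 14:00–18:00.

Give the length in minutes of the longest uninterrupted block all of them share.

90 minutes

Yolanda ∩ Wyatt: 16:30–18:00.
Single common window of 90 minutes.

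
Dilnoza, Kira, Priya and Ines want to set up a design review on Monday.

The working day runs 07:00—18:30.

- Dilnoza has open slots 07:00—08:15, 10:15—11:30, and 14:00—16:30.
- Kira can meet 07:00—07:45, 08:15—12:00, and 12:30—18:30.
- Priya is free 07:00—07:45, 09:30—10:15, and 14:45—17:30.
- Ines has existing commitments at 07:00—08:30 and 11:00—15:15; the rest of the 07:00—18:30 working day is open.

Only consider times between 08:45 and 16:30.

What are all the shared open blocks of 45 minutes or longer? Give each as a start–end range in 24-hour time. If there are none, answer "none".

15:15–16:30

Ines free within 07:00–18:30: 08:30–11:00, 15:15–18:30.
Dilnoza ∩ Kira: 07:00–07:45, 10:15–11:30, 14:00–16:30.
Dilnoza ∩ Kira ∩ Priya: 07:00–07:45, 14:45–16:30.
Dilnoza ∩ Kira ∩ Priya ∩ Ines: 15:15–16:30.
Restricted to 08:45–16:30: 15:15–16:30.
Windows ≥ 45 min: 15:15–16:30.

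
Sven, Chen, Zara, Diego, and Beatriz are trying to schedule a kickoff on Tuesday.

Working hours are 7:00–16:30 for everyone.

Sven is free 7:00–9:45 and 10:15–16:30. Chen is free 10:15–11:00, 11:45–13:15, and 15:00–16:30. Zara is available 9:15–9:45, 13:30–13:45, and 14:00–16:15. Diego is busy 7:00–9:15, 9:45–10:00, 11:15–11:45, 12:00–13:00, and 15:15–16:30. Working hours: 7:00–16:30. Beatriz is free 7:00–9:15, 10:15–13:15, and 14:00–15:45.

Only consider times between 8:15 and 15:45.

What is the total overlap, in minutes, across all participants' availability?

Diego free within 07:00–16:30: 09:15–09:45, 10:00–11:15, 11:45–12:00, 13:00–15:15.
Sven ∩ Chen: 10:15–11:00, 11:45–13:15, 15:00–16:30.
Sven ∩ Chen ∩ Zara: 15:00–16:15.
Sven ∩ Chen ∩ Zara ∩ Diego: 15:00–15:15.
Sven ∩ Chen ∩ Zara ∩ Diego ∩ Beatriz: 15:00–15:15.
Restricted to 08:15–15:45: 15:00–15:15.
Total common minutes: 15.

15 minutes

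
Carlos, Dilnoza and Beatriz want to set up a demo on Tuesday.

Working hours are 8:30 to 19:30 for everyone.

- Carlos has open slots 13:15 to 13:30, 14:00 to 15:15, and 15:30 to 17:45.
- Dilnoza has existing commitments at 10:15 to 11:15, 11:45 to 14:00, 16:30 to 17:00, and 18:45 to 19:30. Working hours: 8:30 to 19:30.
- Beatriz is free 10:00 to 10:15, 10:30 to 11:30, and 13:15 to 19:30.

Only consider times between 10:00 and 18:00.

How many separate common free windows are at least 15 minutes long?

3

Dilnoza free within 08:30–19:30: 08:30–10:15, 11:15–11:45, 14:00–16:30, 17:00–18:45.
Carlos ∩ Dilnoza: 14:00–15:15, 15:30–16:30, 17:00–17:45.
Carlos ∩ Dilnoza ∩ Beatriz: 14:00–15:15, 15:30–16:30, 17:00–17:45.
Restricted to 10:00–18:00: 14:00–15:15, 15:30–16:30, 17:00–17:45.
Windows ≥ 15 min: 14:00–15:15, 15:30–16:30, 17:00–17:45.
That's 3 windows.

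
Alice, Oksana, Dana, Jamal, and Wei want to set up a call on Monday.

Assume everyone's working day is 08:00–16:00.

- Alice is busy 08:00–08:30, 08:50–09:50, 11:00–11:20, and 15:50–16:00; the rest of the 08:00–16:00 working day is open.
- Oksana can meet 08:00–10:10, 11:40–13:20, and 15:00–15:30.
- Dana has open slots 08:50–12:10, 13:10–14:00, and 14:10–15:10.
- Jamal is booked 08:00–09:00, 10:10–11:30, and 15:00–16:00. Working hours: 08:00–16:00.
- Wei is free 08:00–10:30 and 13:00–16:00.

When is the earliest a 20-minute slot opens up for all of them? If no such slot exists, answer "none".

09:50

Alice free within 08:00–16:00: 08:30–08:50, 09:50–11:00, 11:20–15:50.
Jamal free within 08:00–16:00: 09:00–10:10, 11:30–15:00.
Alice ∩ Oksana: 08:30–08:50, 09:50–10:10, 11:40–13:20, 15:00–15:30.
Alice ∩ Oksana ∩ Dana: 09:50–10:10, 11:40–12:10, 13:10–13:20, 15:00–15:10.
Alice ∩ Oksana ∩ Dana ∩ Jamal: 09:50–10:10, 11:40–12:10, 13:10–13:20.
Alice ∩ Oksana ∩ Dana ∩ Jamal ∩ Wei: 09:50–10:10, 13:10–13:20.
Windows ≥ 20 min: 09:50–10:10.
Earliest such window starts at 09:50.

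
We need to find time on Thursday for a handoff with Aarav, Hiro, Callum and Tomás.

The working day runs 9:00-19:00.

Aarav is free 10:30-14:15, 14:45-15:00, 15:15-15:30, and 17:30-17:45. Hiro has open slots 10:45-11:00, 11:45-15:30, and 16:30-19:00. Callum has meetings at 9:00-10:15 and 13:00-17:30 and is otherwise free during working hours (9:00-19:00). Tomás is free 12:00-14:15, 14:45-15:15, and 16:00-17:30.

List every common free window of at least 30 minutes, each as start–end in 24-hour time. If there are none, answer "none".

Callum free within 09:00–19:00: 10:15–13:00, 17:30–19:00.
Aarav ∩ Hiro: 10:45–11:00, 11:45–14:15, 14:45–15:00, 15:15–15:30, 17:30–17:45.
Aarav ∩ Hiro ∩ Callum: 10:45–11:00, 11:45–13:00, 17:30–17:45.
Aarav ∩ Hiro ∩ Callum ∩ Tomás: 12:00–13:00.
Windows ≥ 30 min: 12:00–13:00.

12:00–13:00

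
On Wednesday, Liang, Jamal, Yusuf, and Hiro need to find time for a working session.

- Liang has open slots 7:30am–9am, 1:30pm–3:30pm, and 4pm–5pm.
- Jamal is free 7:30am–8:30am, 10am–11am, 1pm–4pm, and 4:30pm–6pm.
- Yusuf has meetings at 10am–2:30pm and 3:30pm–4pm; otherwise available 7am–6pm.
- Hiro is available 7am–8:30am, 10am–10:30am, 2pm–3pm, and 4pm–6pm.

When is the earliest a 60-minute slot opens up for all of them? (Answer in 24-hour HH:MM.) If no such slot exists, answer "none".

07:30

Yusuf free within 07:00–18:00: 07:00–10:00, 14:30–15:30, 16:00–18:00.
Liang ∩ Jamal: 07:30–08:30, 13:30–15:30, 16:30–17:00.
Liang ∩ Jamal ∩ Yusuf: 07:30–08:30, 14:30–15:30, 16:30–17:00.
Liang ∩ Jamal ∩ Yusuf ∩ Hiro: 07:30–08:30, 14:30–15:00, 16:30–17:00.
Windows ≥ 60 min: 07:30–08:30.
Earliest such window starts at 07:30.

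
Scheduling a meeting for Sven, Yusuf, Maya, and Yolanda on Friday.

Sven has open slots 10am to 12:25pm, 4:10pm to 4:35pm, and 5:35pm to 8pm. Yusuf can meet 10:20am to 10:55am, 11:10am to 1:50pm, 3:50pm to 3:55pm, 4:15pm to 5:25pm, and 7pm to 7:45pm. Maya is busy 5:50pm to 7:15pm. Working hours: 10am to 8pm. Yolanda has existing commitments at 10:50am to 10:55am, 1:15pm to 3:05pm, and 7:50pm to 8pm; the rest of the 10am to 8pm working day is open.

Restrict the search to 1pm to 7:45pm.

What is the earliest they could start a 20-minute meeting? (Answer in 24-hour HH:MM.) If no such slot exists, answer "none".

16:15

Maya free within 10:00–20:00: 10:00–17:50, 19:15–20:00.
Yolanda free within 10:00–20:00: 10:00–10:50, 10:55–13:15, 15:05–19:50.
Sven ∩ Yusuf: 10:20–10:55, 11:10–12:25, 16:15–16:35, 19:00–19:45.
Sven ∩ Yusuf ∩ Maya: 10:20–10:55, 11:10–12:25, 16:15–16:35, 19:15–19:45.
Sven ∩ Yusuf ∩ Maya ∩ Yolanda: 10:20–10:50, 11:10–12:25, 16:15–16:35, 19:15–19:45.
Restricted to 13:00–19:45: 16:15–16:35, 19:15–19:45.
Windows ≥ 20 min: 16:15–16:35, 19:15–19:45.
Earliest such window starts at 16:15.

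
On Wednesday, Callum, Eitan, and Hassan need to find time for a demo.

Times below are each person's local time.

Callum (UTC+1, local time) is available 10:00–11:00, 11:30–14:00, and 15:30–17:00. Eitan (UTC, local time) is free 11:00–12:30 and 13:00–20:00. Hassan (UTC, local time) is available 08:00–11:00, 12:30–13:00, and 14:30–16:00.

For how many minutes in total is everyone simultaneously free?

Callum → UTC: 09:00–10:00, 10:30–13:00, 14:30–16:00.
Eitan → UTC: 11:00–12:30, 13:00–20:00.
Hassan → UTC: 08:00–11:00, 12:30–13:00, 14:30–16:00.
Callum ∩ Eitan: 11:00–12:30, 14:30–16:00.
Callum ∩ Eitan ∩ Hassan: 14:30–16:00.
Total common minutes: 90.

90 minutes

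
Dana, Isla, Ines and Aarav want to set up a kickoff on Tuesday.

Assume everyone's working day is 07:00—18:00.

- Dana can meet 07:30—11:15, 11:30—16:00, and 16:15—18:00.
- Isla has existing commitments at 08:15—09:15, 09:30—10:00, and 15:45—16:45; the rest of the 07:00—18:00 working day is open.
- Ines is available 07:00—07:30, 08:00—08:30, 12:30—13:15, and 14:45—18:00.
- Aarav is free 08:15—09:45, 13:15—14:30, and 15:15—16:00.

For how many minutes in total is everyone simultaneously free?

30 minutes

Isla free within 07:00–18:00: 07:00–08:15, 09:15–09:30, 10:00–15:45, 16:45–18:00.
Dana ∩ Isla: 07:30–08:15, 09:15–09:30, 10:00–11:15, 11:30–15:45, 16:45–18:00.
Dana ∩ Isla ∩ Ines: 08:00–08:15, 12:30–13:15, 14:45–15:45, 16:45–18:00.
Dana ∩ Isla ∩ Ines ∩ Aarav: 15:15–15:45.
Total common minutes: 30.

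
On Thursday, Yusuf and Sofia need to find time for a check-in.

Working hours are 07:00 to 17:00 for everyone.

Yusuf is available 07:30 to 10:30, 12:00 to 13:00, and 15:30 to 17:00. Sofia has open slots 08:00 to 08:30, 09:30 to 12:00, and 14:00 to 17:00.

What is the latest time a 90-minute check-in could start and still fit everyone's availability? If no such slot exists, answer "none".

15:30

Yusuf ∩ Sofia: 08:00–08:30, 09:30–10:30, 15:30–17:00.
Windows ≥ 90 min: 15:30–17:00.
Latest start in the last window 15:30–17:00 is 17:00 − 90 min = 15:30.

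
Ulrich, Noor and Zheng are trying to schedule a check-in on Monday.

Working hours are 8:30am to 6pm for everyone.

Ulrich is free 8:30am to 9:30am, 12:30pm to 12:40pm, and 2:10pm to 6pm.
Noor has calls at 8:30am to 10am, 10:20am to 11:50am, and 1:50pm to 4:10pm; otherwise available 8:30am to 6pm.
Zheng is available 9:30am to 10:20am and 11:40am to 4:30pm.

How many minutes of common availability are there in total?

30 minutes

Noor free within 08:30–18:00: 10:00–10:20, 11:50–13:50, 16:10–18:00.
Ulrich ∩ Noor: 12:30–12:40, 16:10–18:00.
Ulrich ∩ Noor ∩ Zheng: 12:30–12:40, 16:10–16:30.
Total common minutes: 10 + 20 = 30.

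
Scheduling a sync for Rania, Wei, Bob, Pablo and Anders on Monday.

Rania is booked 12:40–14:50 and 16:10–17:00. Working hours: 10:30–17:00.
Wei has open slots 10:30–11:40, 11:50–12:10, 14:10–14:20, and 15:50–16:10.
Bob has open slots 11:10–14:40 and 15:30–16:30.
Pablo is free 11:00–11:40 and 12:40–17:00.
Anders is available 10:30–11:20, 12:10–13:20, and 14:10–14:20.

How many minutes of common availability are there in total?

10 minutes

Rania free within 10:30–17:00: 10:30–12:40, 14:50–16:10.
Rania ∩ Wei: 10:30–11:40, 11:50–12:10, 15:50–16:10.
Rania ∩ Wei ∩ Bob: 11:10–11:40, 11:50–12:10, 15:50–16:10.
Rania ∩ Wei ∩ Bob ∩ Pablo: 11:10–11:40, 15:50–16:10.
Rania ∩ Wei ∩ Bob ∩ Pablo ∩ Anders: 11:10–11:20.
Total common minutes: 10.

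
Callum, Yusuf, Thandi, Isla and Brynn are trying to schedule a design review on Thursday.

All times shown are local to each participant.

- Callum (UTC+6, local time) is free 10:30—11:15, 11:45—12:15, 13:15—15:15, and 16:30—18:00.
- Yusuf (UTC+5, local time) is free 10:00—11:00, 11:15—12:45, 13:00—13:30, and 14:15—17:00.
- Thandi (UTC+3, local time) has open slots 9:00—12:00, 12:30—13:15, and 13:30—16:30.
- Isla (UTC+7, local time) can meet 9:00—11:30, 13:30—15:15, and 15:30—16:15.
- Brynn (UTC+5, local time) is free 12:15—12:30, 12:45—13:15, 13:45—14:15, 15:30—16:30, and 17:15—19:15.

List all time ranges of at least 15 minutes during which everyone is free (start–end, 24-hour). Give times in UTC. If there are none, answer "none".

07:15–07:30, 08:00–08:15

Callum → UTC: 04:30–05:15, 05:45–06:15, 07:15–09:15, 10:30–12:00.
Yusuf → UTC: 05:00–06:00, 06:15–07:45, 08:00–08:30, 09:15–12:00.
Thandi → UTC: 06:00–09:00, 09:30–10:15, 10:30–13:30.
Isla → UTC: 02:00–04:30, 06:30–08:15, 08:30–09:15.
Brynn → UTC: 07:15–07:30, 07:45–08:15, 08:45–09:15, 10:30–11:30, 12:15–14:15.
Callum ∩ Yusuf: 05:00–05:15, 05:45–06:00, 07:15–07:45, 08:00–08:30, 10:30–12:00.
Callum ∩ Yusuf ∩ Thandi: 07:15–07:45, 08:00–08:30, 10:30–12:00.
Callum ∩ Yusuf ∩ Thandi ∩ Isla: 07:15–07:45, 08:00–08:15.
Callum ∩ Yusuf ∩ Thandi ∩ Isla ∩ Brynn: 07:15–07:30, 08:00–08:15.
Windows ≥ 15 min: 07:15–07:30, 08:00–08:15.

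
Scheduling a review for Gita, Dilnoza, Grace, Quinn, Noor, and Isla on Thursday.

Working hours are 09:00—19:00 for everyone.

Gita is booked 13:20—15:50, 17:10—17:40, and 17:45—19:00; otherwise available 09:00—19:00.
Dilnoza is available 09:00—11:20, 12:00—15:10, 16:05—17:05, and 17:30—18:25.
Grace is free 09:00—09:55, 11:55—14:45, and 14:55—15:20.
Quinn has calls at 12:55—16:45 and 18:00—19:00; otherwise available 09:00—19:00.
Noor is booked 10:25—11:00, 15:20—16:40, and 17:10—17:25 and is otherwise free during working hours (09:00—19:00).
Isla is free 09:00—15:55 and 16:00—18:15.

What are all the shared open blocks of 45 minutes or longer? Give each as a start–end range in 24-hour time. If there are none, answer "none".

09:00–09:55, 12:00–12:55

Gita free within 09:00–19:00: 09:00–13:20, 15:50–17:10, 17:40–17:45.
Quinn free within 09:00–19:00: 09:00–12:55, 16:45–18:00.
Noor free within 09:00–19:00: 09:00–10:25, 11:00–15:20, 16:40–17:10, 17:25–19:00.
Gita ∩ Dilnoza: 09:00–11:20, 12:00–13:20, 16:05–17:05, 17:40–17:45.
Gita ∩ Dilnoza ∩ Grace: 09:00–09:55, 12:00–13:20.
Gita ∩ Dilnoza ∩ Grace ∩ Quinn: 09:00–09:55, 12:00–12:55.
Gita ∩ Dilnoza ∩ Grace ∩ Quinn ∩ Noor: 09:00–09:55, 12:00–12:55.
Gita ∩ Dilnoza ∩ Grace ∩ Quinn ∩ Noor ∩ Isla: 09:00–09:55, 12:00–12:55.
Windows ≥ 45 min: 09:00–09:55, 12:00–12:55.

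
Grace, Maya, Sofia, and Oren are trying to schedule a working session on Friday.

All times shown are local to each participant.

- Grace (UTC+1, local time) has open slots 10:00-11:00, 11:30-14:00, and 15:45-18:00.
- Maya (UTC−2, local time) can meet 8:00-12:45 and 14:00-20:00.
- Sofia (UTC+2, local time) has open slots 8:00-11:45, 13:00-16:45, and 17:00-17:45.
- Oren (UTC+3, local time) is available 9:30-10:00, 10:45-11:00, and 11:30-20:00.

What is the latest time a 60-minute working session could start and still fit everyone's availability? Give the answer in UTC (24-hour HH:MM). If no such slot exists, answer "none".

Grace → UTC: 09:00–10:00, 10:30–13:00, 14:45–17:00.
Maya → UTC: 10:00–14:45, 16:00–22:00.
Sofia → UTC: 06:00–09:45, 11:00–14:45, 15:00–15:45.
Oren → UTC: 06:30–07:00, 07:45–08:00, 08:30–17:00.
Grace ∩ Maya: 10:30–13:00, 16:00–17:00.
Grace ∩ Maya ∩ Sofia: 11:00–13:00.
Grace ∩ Maya ∩ Sofia ∩ Oren: 11:00–13:00.
Windows ≥ 60 min: 11:00–13:00.
Latest start in the last window 11:00–13:00 is 13:00 − 60 min = 12:00.

12:00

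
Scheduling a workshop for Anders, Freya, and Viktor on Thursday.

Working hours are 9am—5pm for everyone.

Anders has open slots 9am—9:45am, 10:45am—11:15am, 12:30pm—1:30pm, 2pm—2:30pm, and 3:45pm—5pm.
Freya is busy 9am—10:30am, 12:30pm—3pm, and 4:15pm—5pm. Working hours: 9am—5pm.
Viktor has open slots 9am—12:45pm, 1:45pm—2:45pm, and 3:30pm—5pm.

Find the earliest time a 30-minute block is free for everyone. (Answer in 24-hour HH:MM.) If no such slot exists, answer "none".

10:45

Freya free within 09:00–17:00: 10:30–12:30, 15:00–16:15.
Anders ∩ Freya: 10:45–11:15, 15:45–16:15.
Anders ∩ Freya ∩ Viktor: 10:45–11:15, 15:45–16:15.
Windows ≥ 30 min: 10:45–11:15, 15:45–16:15.
Earliest such window starts at 10:45.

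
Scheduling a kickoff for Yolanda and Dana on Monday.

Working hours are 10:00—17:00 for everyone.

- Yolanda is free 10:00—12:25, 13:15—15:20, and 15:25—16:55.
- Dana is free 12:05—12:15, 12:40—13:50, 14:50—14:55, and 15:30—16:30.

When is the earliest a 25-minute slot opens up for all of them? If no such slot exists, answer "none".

Yolanda ∩ Dana: 12:05–12:15, 13:15–13:50, 14:50–14:55, 15:30–16:30.
Windows ≥ 25 min: 13:15–13:50, 15:30–16:30.
Earliest such window starts at 13:15.

13:15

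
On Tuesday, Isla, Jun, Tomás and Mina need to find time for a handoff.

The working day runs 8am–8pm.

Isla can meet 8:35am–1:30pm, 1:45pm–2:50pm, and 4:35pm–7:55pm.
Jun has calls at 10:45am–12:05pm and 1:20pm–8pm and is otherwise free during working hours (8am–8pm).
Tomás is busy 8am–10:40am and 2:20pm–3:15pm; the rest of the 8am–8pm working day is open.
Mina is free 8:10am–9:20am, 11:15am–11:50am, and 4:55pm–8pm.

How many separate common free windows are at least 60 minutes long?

Jun free within 08:00–20:00: 08:00–10:45, 12:05–13:20.
Tomás free within 08:00–20:00: 10:40–14:20, 15:15–20:00.
Isla ∩ Jun: 08:35–10:45, 12:05–13:20.
Isla ∩ Jun ∩ Tomás: 10:40–10:45, 12:05–13:20.
Isla ∩ Jun ∩ Tomás ∩ Mina: (none).
Windows ≥ 60 min: (none).
That's 0 windows.

0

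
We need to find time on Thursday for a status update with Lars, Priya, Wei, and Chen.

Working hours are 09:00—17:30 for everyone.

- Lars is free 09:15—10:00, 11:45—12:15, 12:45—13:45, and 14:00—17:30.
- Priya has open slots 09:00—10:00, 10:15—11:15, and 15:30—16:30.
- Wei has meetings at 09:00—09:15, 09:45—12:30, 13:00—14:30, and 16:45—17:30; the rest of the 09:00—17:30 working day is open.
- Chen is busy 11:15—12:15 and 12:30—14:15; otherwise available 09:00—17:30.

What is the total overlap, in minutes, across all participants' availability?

Wei free within 09:00–17:30: 09:15–09:45, 12:30–13:00, 14:30–16:45.
Chen free within 09:00–17:30: 09:00–11:15, 12:15–12:30, 14:15–17:30.
Lars ∩ Priya: 09:15–10:00, 15:30–16:30.
Lars ∩ Priya ∩ Wei: 09:15–09:45, 15:30–16:30.
Lars ∩ Priya ∩ Wei ∩ Chen: 09:15–09:45, 15:30–16:30.
Total common minutes: 30 + 60 = 90.

90 minutes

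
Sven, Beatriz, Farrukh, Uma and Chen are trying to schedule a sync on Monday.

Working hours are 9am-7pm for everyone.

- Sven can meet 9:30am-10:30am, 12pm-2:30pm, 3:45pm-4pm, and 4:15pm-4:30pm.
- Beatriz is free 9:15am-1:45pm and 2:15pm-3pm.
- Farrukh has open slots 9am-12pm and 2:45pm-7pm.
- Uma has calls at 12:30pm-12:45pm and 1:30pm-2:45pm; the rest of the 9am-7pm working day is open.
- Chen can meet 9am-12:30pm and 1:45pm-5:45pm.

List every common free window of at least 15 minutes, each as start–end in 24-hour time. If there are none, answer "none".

09:30–10:30

Uma free within 09:00–19:00: 09:00–12:30, 12:45–13:30, 14:45–19:00.
Sven ∩ Beatriz: 09:30–10:30, 12:00–13:45, 14:15–14:30.
Sven ∩ Beatriz ∩ Farrukh: 09:30–10:30.
Sven ∩ Beatriz ∩ Farrukh ∩ Uma: 09:30–10:30.
Sven ∩ Beatriz ∩ Farrukh ∩ Uma ∩ Chen: 09:30–10:30.
Windows ≥ 15 min: 09:30–10:30.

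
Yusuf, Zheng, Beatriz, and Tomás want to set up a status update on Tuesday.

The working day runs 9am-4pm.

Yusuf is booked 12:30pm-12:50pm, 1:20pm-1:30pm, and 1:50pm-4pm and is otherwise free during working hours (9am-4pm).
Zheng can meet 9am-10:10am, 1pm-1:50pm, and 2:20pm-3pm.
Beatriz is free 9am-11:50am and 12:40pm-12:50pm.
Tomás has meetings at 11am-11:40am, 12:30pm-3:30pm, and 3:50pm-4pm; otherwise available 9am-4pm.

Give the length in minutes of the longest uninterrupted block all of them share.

Yusuf free within 09:00–16:00: 09:00–12:30, 12:50–13:20, 13:30–13:50.
Tomás free within 09:00–16:00: 09:00–11:00, 11:40–12:30, 15:30–15:50.
Yusuf ∩ Zheng: 09:00–10:10, 13:00–13:20, 13:30–13:50.
Yusuf ∩ Zheng ∩ Beatriz: 09:00–10:10.
Yusuf ∩ Zheng ∩ Beatriz ∩ Tomás: 09:00–10:10.
Single common window of 70 minutes.

70 minutes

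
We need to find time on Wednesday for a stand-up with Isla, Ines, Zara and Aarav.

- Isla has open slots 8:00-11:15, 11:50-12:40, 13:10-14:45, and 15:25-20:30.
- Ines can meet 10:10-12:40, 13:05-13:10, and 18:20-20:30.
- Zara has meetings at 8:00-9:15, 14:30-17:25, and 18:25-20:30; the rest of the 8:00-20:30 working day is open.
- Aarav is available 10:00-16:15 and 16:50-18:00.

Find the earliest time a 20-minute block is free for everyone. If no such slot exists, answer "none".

Zara free within 08:00–20:30: 09:15–14:30, 17:25–18:25.
Isla ∩ Ines: 10:10–11:15, 11:50–12:40, 18:20–20:30.
Isla ∩ Ines ∩ Zara: 10:10–11:15, 11:50–12:40, 18:20–18:25.
Isla ∩ Ines ∩ Zara ∩ Aarav: 10:10–11:15, 11:50–12:40.
Windows ≥ 20 min: 10:10–11:15, 11:50–12:40.
Earliest such window starts at 10:10.

10:10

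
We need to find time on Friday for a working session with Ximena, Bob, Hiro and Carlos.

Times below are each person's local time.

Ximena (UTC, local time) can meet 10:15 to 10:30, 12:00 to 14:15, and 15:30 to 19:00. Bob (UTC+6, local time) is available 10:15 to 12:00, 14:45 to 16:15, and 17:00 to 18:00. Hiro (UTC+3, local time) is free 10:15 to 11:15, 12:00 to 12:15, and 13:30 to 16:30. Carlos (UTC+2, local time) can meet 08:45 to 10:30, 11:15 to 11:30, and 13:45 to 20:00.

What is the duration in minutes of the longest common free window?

0 minutes

Ximena → UTC: 10:15–10:30, 12:00–14:15, 15:30–19:00.
Bob → UTC: 04:15–06:00, 08:45–10:15, 11:00–12:00.
Hiro → UTC: 07:15–08:15, 09:00–09:15, 10:30–13:30.
Carlos → UTC: 06:45–08:30, 09:15–09:30, 11:45–18:00.
Ximena ∩ Bob: (none).
Ximena ∩ Bob ∩ Hiro: (none).
Ximena ∩ Bob ∩ Hiro ∩ Carlos: (none).
No common window.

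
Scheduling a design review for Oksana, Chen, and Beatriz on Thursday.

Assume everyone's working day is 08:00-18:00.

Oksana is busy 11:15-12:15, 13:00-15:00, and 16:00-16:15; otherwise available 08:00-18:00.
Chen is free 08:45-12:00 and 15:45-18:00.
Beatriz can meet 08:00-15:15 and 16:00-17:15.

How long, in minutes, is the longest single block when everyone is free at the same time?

150 minutes

Oksana free within 08:00–18:00: 08:00–11:15, 12:15–13:00, 15:00–16:00, 16:15–18:00.
Oksana ∩ Chen: 08:45–11:15, 15:45–16:00, 16:15–18:00.
Oksana ∩ Chen ∩ Beatriz: 08:45–11:15, 16:15–17:15.
Common window lengths: 150, 60 min; longest is 150.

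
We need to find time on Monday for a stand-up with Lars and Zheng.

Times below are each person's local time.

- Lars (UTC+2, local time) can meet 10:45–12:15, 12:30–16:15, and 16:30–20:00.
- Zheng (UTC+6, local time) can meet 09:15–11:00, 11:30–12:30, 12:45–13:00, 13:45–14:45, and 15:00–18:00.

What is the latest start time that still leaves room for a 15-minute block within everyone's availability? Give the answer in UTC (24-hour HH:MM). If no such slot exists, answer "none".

Lars → UTC: 08:45–10:15, 10:30–14:15, 14:30–18:00.
Zheng → UTC: 03:15–05:00, 05:30–06:30, 06:45–07:00, 07:45–08:45, 09:00–12:00.
Lars ∩ Zheng: 09:00–10:15, 10:30–12:00.
Windows ≥ 15 min: 09:00–10:15, 10:30–12:00.
Latest start in the last window 10:30–12:00 is 12:00 − 15 min = 11:45.

11:45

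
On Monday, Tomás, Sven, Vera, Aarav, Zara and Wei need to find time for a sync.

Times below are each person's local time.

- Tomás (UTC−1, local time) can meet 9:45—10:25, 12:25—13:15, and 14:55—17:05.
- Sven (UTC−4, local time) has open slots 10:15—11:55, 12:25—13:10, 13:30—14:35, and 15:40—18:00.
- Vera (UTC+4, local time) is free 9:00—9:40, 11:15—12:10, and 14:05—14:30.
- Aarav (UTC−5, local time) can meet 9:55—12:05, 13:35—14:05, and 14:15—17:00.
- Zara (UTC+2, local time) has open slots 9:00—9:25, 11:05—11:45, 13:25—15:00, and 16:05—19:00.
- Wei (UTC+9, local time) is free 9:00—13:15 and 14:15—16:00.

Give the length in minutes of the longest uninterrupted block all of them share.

Tomás → UTC: 10:45–11:25, 13:25–14:15, 15:55–18:05.
Sven → UTC: 14:15–15:55, 16:25–17:10, 17:30–18:35, 19:40–22:00.
Vera → UTC: 05:00–05:40, 07:15–08:10, 10:05–10:30.
Aarav → UTC: 14:55–17:05, 18:35–19:05, 19:15–22:00.
Zara → UTC: 07:00–07:25, 09:05–09:45, 11:25–13:00, 14:05–17:00.
Wei → UTC: 00:00–04:15, 05:15–07:00.
Tomás ∩ Sven: 16:25–17:10, 17:30–18:05.
Tomás ∩ Sven ∩ Vera: (none).
Tomás ∩ Sven ∩ Vera ∩ Aarav: (none).
Tomás ∩ Sven ∩ Vera ∩ Aarav ∩ Zara: (none).
Tomás ∩ Sven ∩ Vera ∩ Aarav ∩ Zara ∩ Wei: (none).
No common window.

0 minutes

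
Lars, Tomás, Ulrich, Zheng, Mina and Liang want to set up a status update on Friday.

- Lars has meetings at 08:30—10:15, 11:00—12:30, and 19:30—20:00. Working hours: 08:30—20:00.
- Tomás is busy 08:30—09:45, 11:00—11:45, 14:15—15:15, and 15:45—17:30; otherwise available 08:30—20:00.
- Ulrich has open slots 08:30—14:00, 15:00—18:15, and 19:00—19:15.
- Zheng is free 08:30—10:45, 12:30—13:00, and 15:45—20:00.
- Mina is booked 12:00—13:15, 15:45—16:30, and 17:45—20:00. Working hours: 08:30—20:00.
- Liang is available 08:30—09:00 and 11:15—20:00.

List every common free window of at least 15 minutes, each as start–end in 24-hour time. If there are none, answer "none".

17:30–17:45

Lars free within 08:30–20:00: 10:15–11:00, 12:30–19:30.
Tomás free within 08:30–20:00: 09:45–11:00, 11:45–14:15, 15:15–15:45, 17:30–20:00.
Mina free within 08:30–20:00: 08:30–12:00, 13:15–15:45, 16:30–17:45.
Lars ∩ Tomás: 10:15–11:00, 12:30–14:15, 15:15–15:45, 17:30–19:30.
Lars ∩ Tomás ∩ Ulrich: 10:15–11:00, 12:30–14:00, 15:15–15:45, 17:30–18:15, 19:00–19:15.
Lars ∩ Tomás ∩ Ulrich ∩ Zheng: 10:15–10:45, 12:30–13:00, 17:30–18:15, 19:00–19:15.
Lars ∩ Tomás ∩ Ulrich ∩ Zheng ∩ Mina: 10:15–10:45, 17:30–17:45.
Lars ∩ Tomás ∩ Ulrich ∩ Zheng ∩ Mina ∩ Liang: 17:30–17:45.
Windows ≥ 15 min: 17:30–17:45.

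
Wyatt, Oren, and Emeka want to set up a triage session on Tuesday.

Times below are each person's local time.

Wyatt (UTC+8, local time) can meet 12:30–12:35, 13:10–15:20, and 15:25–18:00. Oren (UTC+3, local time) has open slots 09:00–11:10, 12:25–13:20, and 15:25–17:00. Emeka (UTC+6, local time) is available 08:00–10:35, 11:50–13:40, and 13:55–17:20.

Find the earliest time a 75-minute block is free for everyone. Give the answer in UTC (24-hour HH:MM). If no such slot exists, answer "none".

06:00

Wyatt → UTC: 04:30–04:35, 05:10–07:20, 07:25–10:00.
Oren → UTC: 06:00–08:10, 09:25–10:20, 12:25–14:00.
Emeka → UTC: 02:00–04:35, 05:50–07:40, 07:55–11:20.
Wyatt ∩ Oren: 06:00–07:20, 07:25–08:10, 09:25–10:00.
Wyatt ∩ Oren ∩ Emeka: 06:00–07:20, 07:25–07:40, 07:55–08:10, 09:25–10:00.
Windows ≥ 75 min: 06:00–07:20.
Earliest such window starts at 06:00.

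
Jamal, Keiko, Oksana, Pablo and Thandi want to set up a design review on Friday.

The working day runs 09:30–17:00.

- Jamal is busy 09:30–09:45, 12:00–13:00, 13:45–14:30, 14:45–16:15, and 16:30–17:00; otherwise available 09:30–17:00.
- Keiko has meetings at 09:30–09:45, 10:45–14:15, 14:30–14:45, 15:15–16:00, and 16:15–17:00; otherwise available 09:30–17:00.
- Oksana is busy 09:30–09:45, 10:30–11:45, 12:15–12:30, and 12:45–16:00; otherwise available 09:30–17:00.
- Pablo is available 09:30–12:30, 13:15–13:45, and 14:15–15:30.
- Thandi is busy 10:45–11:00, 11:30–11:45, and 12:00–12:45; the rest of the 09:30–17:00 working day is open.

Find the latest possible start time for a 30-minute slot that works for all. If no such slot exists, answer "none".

Jamal free within 09:30–17:00: 09:45–12:00, 13:00–13:45, 14:30–14:45, 16:15–16:30.
Keiko free within 09:30–17:00: 09:45–10:45, 14:15–14:30, 14:45–15:15, 16:00–16:15.
Oksana free within 09:30–17:00: 09:45–10:30, 11:45–12:15, 12:30–12:45, 16:00–17:00.
Thandi free within 09:30–17:00: 09:30–10:45, 11:00–11:30, 11:45–12:00, 12:45–17:00.
Jamal ∩ Keiko: 09:45–10:45.
Jamal ∩ Keiko ∩ Oksana: 09:45–10:30.
Jamal ∩ Keiko ∩ Oksana ∩ Pablo: 09:45–10:30.
Jamal ∩ Keiko ∩ Oksana ∩ Pablo ∩ Thandi: 09:45–10:30.
Windows ≥ 30 min: 09:45–10:30.
Latest start in the last window 09:45–10:30 is 10:30 − 30 min = 10:00.

10:00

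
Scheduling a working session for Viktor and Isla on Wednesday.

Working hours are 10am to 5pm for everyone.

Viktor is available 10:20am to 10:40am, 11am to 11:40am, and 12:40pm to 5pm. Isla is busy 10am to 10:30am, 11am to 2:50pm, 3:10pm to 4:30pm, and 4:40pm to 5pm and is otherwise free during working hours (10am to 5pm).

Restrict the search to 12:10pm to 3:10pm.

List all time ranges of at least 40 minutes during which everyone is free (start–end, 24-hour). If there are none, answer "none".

Isla free within 10:00–17:00: 10:30–11:00, 14:50–15:10, 16:30–16:40.
Viktor ∩ Isla: 10:30–10:40, 14:50–15:10, 16:30–16:40.
Restricted to 12:10–15:10: 14:50–15:10.
Windows ≥ 40 min: (none).

none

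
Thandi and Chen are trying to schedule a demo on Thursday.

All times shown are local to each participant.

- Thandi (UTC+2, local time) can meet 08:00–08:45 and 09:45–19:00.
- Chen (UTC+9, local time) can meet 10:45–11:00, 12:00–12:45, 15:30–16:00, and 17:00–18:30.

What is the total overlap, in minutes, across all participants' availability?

Thandi → UTC: 06:00–06:45, 07:45–17:00.
Chen → UTC: 01:45–02:00, 03:00–03:45, 06:30–07:00, 08:00–09:30.
Thandi ∩ Chen: 06:30–06:45, 08:00–09:30.
Total common minutes: 15 + 90 = 105.

105 minutes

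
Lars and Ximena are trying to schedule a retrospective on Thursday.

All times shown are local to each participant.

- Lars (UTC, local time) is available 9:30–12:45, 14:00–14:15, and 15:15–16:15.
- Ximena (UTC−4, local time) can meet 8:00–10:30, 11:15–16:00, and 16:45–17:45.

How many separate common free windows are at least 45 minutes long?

Lars → UTC: 09:30–12:45, 14:00–14:15, 15:15–16:15.
Ximena → UTC: 12:00–14:30, 15:15–20:00, 20:45–21:45.
Lars ∩ Ximena: 12:00–12:45, 14:00–14:15, 15:15–16:15.
Windows ≥ 45 min: 12:00–12:45, 15:15–16:15.
That's 2 windows.

2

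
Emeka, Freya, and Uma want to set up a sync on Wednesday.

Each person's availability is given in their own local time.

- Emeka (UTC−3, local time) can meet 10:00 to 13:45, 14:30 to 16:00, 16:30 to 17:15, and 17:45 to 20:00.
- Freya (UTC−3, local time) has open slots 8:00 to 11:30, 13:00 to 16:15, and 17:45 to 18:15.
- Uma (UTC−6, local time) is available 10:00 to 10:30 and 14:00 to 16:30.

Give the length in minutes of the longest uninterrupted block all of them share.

Emeka → UTC: 13:00–16:45, 17:30–19:00, 19:30–20:15, 20:45–23:00.
Freya → UTC: 11:00–14:30, 16:00–19:15, 20:45–21:15.
Uma → UTC: 16:00–16:30, 20:00–22:30.
Emeka ∩ Freya: 13:00–14:30, 16:00–16:45, 17:30–19:00, 20:45–21:15.
Emeka ∩ Freya ∩ Uma: 16:00–16:30, 20:45–21:15.
Common window lengths: 30, 30 min; longest is 30.

30 minutes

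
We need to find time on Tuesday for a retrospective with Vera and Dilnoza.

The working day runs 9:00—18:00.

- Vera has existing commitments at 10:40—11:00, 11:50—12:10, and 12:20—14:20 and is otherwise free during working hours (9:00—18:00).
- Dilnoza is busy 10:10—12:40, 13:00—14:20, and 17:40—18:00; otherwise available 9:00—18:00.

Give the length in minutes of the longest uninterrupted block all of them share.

Vera free within 09:00–18:00: 09:00–10:40, 11:00–11:50, 12:10–12:20, 14:20–18:00.
Dilnoza free within 09:00–18:00: 09:00–10:10, 12:40–13:00, 14:20–17:40.
Vera ∩ Dilnoza: 09:00–10:10, 14:20–17:40.
Common window lengths: 70, 200 min; longest is 200.

200 minutes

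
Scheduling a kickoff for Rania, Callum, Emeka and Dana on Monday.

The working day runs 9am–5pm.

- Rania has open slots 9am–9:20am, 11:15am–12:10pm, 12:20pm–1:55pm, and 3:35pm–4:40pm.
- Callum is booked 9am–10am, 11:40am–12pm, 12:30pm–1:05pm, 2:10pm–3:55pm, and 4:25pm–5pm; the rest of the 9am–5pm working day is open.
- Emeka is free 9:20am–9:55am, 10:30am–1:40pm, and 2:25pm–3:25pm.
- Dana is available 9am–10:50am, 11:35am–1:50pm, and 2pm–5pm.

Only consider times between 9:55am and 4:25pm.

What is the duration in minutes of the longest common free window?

Callum free within 09:00–17:00: 10:00–11:40, 12:00–12:30, 13:05–14:10, 15:55–16:25.
Rania ∩ Callum: 11:15–11:40, 12:00–12:10, 12:20–12:30, 13:05–13:55, 15:55–16:25.
Rania ∩ Callum ∩ Emeka: 11:15–11:40, 12:00–12:10, 12:20–12:30, 13:05–13:40.
Rania ∩ Callum ∩ Emeka ∩ Dana: 11:35–11:40, 12:00–12:10, 12:20–12:30, 13:05–13:40.
Restricted to 09:55–16:25: 11:35–11:40, 12:00–12:10, 12:20–12:30, 13:05–13:40.
Common window lengths: 5, 10, 10, 35 min; longest is 35.

35 minutes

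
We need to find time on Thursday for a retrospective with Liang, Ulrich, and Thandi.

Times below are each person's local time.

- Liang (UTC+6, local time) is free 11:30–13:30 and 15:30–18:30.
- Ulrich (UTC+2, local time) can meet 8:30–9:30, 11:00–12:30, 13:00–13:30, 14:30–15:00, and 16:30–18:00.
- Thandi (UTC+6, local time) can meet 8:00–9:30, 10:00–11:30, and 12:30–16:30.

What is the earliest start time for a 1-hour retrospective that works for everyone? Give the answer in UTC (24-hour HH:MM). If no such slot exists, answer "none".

06:30

Liang → UTC: 05:30–07:30, 09:30–12:30.
Ulrich → UTC: 06:30–07:30, 09:00–10:30, 11:00–11:30, 12:30–13:00, 14:30–16:00.
Thandi → UTC: 02:00–03:30, 04:00–05:30, 06:30–10:30.
Liang ∩ Ulrich: 06:30–07:30, 09:30–10:30, 11:00–11:30.
Liang ∩ Ulrich ∩ Thandi: 06:30–07:30, 09:30–10:30.
Windows ≥ 60 min: 06:30–07:30, 09:30–10:30.
Earliest such window starts at 06:30.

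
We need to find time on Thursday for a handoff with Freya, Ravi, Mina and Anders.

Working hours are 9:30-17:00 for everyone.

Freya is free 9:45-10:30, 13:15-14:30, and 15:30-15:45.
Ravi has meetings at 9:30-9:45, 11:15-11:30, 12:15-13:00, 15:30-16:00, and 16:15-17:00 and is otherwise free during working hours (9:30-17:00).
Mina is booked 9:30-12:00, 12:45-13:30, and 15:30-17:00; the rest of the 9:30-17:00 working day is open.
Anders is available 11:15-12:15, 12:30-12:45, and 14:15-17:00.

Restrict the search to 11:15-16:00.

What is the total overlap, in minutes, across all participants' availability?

Ravi free within 09:30–17:00: 09:45–11:15, 11:30–12:15, 13:00–15:30, 16:00–16:15.
Mina free within 09:30–17:00: 12:00–12:45, 13:30–15:30.
Freya ∩ Ravi: 09:45–10:30, 13:15–14:30.
Freya ∩ Ravi ∩ Mina: 13:30–14:30.
Freya ∩ Ravi ∩ Mina ∩ Anders: 14:15–14:30.
Restricted to 11:15–16:00: 14:15–14:30.
Total common minutes: 15.

15 minutes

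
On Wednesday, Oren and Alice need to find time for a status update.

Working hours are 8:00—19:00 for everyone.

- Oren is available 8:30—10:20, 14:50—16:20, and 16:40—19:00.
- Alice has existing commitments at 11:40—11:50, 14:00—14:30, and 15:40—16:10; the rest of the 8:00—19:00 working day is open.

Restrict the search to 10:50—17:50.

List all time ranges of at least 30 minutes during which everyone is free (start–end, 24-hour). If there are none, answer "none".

14:50–15:40, 16:40–17:50

Alice free within 08:00–19:00: 08:00–11:40, 11:50–14:00, 14:30–15:40, 16:10–19:00.
Oren ∩ Alice: 08:30–10:20, 14:50–15:40, 16:10–16:20, 16:40–19:00.
Restricted to 10:50–17:50: 14:50–15:40, 16:10–16:20, 16:40–17:50.
Windows ≥ 30 min: 14:50–15:40, 16:40–17:50.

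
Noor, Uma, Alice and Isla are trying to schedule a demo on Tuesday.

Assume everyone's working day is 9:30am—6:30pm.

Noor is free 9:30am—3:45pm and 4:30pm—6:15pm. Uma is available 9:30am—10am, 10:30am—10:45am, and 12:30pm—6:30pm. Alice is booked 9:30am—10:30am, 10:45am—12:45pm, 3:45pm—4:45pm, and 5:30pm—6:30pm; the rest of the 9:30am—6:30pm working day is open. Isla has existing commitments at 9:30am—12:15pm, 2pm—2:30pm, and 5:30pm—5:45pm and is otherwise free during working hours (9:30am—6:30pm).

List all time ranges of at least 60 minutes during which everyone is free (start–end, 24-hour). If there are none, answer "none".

12:45–14:00, 14:30–15:45

Alice free within 09:30–18:30: 10:30–10:45, 12:45–15:45, 16:45–17:30.
Isla free within 09:30–18:30: 12:15–14:00, 14:30–17:30, 17:45–18:30.
Noor ∩ Uma: 09:30–10:00, 10:30–10:45, 12:30–15:45, 16:30–18:15.
Noor ∩ Uma ∩ Alice: 10:30–10:45, 12:45–15:45, 16:45–17:30.
Noor ∩ Uma ∩ Alice ∩ Isla: 12:45–14:00, 14:30–15:45, 16:45–17:30.
Windows ≥ 60 min: 12:45–14:00, 14:30–15:45.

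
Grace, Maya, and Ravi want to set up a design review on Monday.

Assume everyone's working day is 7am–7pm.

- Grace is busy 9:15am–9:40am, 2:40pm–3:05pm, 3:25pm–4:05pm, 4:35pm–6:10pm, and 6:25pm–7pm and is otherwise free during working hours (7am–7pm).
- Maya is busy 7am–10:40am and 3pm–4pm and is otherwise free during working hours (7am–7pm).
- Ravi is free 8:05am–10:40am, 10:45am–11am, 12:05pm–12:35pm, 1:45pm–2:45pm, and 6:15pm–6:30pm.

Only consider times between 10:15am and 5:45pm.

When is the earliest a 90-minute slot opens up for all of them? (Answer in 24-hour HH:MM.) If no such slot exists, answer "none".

none

Grace free within 07:00–19:00: 07:00–09:15, 09:40–14:40, 15:05–15:25, 16:05–16:35, 18:10–18:25.
Maya free within 07:00–19:00: 10:40–15:00, 16:00–19:00.
Grace ∩ Maya: 10:40–14:40, 16:05–16:35, 18:10–18:25.
Grace ∩ Maya ∩ Ravi: 10:45–11:00, 12:05–12:35, 13:45–14:40, 18:15–18:25.
Restricted to 10:15–17:45: 10:45–11:00, 12:05–12:35, 13:45–14:40.
Windows ≥ 90 min: (none).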